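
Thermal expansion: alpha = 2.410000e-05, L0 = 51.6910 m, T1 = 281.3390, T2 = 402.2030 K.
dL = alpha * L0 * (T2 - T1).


dT = 120.8640 K
dL = 2.410000e-05 * 51.6910 * 120.8640 = 0.150567 m
L_final = 51.841567 m

dL = 0.150567 m


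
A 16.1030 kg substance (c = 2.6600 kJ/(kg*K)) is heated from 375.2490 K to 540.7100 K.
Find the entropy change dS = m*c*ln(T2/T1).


T2/T1 = 1.4409
ln(T2/T1) = 0.3653
dS = 16.1030 * 2.6600 * 0.3653 = 15.6470 kJ/K

15.6470 kJ/K


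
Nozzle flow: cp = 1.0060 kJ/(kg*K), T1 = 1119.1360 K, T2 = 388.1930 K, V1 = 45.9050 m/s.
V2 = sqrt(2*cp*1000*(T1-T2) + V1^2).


dT = 730.9430 K
2*cp*1000*dT = 1470657.3160
V1^2 = 2107.2690
V2 = sqrt(1472764.5850) = 1213.5751 m/s

1213.5751 m/s


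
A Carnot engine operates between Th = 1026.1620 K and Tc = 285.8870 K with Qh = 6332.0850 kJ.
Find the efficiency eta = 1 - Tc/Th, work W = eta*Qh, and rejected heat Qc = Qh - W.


eta = 1 - 285.8870/1026.1620 = 0.7214
W = 0.7214 * 6332.0850 = 4567.9768 kJ
Qc = 6332.0850 - 4567.9768 = 1764.1082 kJ

eta = 72.1402%, W = 4567.9768 kJ, Qc = 1764.1082 kJ


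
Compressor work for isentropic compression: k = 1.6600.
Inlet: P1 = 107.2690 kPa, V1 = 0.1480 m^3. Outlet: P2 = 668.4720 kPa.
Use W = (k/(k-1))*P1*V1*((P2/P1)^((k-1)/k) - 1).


(k-1)/k = 0.3976
(P2/P1)^exp = 2.0698
W = 2.5152 * 107.2690 * 0.1480 * (2.0698 - 1) = 42.7173 kJ

42.7173 kJ


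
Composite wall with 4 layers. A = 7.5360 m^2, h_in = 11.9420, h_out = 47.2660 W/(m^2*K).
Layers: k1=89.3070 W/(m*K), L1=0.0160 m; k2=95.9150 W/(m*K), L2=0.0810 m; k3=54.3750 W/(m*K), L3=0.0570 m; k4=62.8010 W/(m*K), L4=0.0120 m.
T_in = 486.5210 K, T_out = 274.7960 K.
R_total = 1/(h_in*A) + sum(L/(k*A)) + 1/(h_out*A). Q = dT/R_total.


R_conv_in = 1/(11.9420*7.5360) = 0.0111
R_1 = 0.0160/(89.3070*7.5360) = 2.3774e-05
R_2 = 0.0810/(95.9150*7.5360) = 0.0001
R_3 = 0.0570/(54.3750*7.5360) = 0.0001
R_4 = 0.0120/(62.8010*7.5360) = 2.5356e-05
R_conv_out = 1/(47.2660*7.5360) = 0.0028
R_total = 0.0142 K/W
Q = 211.7250 / 0.0142 = 14889.7942 W

R_total = 0.0142 K/W, Q = 14889.7942 W


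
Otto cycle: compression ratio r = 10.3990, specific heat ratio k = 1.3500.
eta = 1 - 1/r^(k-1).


r^(k-1) = 2.2696
eta = 1 - 1/2.2696 = 0.5594 = 55.9391%

55.9391%


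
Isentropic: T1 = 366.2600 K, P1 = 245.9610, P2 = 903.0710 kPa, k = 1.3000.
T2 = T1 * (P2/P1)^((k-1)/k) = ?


(k-1)/k = 0.2308
(P2/P1)^exp = 1.3501
T2 = 366.2600 * 1.3501 = 494.4710 K

494.4710 K


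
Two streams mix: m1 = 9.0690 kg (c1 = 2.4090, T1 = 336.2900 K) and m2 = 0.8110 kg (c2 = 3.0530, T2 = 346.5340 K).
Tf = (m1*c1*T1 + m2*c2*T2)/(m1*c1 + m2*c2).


num = 8205.0142
den = 24.3232
Tf = 337.3328 K

337.3328 K


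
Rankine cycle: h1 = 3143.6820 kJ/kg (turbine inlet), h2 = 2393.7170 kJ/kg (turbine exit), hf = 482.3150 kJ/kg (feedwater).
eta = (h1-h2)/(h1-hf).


W = 749.9650 kJ/kg
Q_in = 2661.3670 kJ/kg
eta = 0.2818 = 28.1797%

eta = 28.1797%


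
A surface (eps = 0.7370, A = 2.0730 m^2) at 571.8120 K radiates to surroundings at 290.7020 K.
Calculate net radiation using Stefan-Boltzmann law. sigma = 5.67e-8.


T^4 = 1.0691e+11
Tsurr^4 = 7.1415e+09
Q = 0.7370 * 5.67e-8 * 2.0730 * 9.9767e+10 = 8642.4616 W

8642.4616 W


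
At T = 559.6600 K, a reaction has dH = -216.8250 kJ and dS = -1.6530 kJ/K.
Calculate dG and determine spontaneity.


T*dS = 559.6600 * -1.6530 = -925.1180 kJ
dG = -216.8250 + 925.1180 = 708.2930 kJ (non-spontaneous)

dG = 708.2930 kJ, non-spontaneous


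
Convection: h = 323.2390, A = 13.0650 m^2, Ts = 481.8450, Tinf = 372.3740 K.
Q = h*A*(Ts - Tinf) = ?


dT = 109.4710 K
Q = 323.2390 * 13.0650 * 109.4710 = 462308.8997 W

462308.8997 W


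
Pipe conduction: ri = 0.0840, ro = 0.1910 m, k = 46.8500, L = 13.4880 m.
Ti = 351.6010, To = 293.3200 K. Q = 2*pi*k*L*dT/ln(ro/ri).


dT = 58.2810 K
ln(ro/ri) = 0.8215
Q = 2*pi*46.8500*13.4880*58.2810 / 0.8215 = 281695.1547 W

281695.1547 W


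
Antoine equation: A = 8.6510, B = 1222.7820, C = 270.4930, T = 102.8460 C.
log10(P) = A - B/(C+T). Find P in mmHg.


C+T = 373.3390
B/(C+T) = 3.2753
log10(P) = 8.6510 - 3.2753 = 5.3757
P = 10^5.3757 = 237542.2059 mmHg

237542.2059 mmHg


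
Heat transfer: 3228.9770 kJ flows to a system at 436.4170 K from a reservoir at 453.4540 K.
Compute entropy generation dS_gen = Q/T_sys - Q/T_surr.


dS_sys = 3228.9770/436.4170 = 7.3988 kJ/K
dS_surr = -3228.9770/453.4540 = -7.1208 kJ/K
dS_gen = 7.3988 - 7.1208 = 0.2780 kJ/K (irreversible)

dS_gen = 0.2780 kJ/K, irreversible


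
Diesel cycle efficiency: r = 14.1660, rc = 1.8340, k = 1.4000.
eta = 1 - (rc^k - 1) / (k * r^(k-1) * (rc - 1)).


r^(k-1) = 2.8873
rc^k = 2.3375
eta = 0.6033 = 60.3253%

60.3253%


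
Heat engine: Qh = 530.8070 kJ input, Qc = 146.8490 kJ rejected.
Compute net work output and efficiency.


W = 530.8070 - 146.8490 = 383.9580 kJ
eta = 383.9580 / 530.8070 = 0.7233 = 72.3348%

W = 383.9580 kJ, eta = 72.3348%


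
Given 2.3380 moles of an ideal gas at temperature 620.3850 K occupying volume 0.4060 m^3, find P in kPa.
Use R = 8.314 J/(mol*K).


P = nRT/V = 2.3380 * 8.314 * 620.3850 / 0.4060
= 12059.1255 / 0.4060 = 29702.2796 Pa = 29.7023 kPa

29.7023 kPa


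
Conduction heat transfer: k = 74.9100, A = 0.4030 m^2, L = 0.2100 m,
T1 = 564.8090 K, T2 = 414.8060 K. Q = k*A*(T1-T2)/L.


dT = 150.0030 K
Q = 74.9100 * 0.4030 * 150.0030 / 0.2100 = 21563.8098 W

21563.8098 W


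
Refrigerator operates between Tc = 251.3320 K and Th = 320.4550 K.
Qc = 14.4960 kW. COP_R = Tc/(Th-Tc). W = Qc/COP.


COP = 251.3320 / 69.1230 = 3.6360
W = 14.4960 / 3.6360 = 3.9868 kW

COP = 3.6360, W = 3.9868 kW


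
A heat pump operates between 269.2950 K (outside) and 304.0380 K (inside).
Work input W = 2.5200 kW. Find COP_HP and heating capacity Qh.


COP = 304.0380 / 34.7430 = 8.7511
Qh = 8.7511 * 2.5200 = 22.0527 kW

COP = 8.7511, Qh = 22.0527 kW


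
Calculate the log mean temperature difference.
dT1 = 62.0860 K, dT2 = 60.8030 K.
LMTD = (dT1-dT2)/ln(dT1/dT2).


dT1/dT2 = 1.0211
ln(dT1/dT2) = 0.0209
LMTD = 1.2830 / 0.0209 = 61.4423 K

61.4423 K


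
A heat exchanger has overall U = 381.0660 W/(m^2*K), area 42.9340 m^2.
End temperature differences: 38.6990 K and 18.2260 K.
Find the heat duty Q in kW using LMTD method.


LMTD = 27.1899 K
Q = 381.0660 * 42.9340 * 27.1899 = 444844.7536 W = 444.8448 kW

444.8448 kW


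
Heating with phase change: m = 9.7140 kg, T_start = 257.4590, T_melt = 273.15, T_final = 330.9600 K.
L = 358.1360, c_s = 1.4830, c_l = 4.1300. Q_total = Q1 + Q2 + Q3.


Q1 (sensible, solid) = 9.7140 * 1.4830 * 15.6910 = 226.0424 kJ
Q2 (latent) = 9.7140 * 358.1360 = 3478.9331 kJ
Q3 (sensible, liquid) = 9.7140 * 4.1300 * 57.8100 = 2319.2690 kJ
Q_total = 6024.2445 kJ

6024.2445 kJ


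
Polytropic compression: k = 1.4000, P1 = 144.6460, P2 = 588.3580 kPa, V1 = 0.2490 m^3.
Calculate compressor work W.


(k-1)/k = 0.2857
(P2/P1)^exp = 1.4931
W = 3.5000 * 144.6460 * 0.2490 * (1.4931 - 1) = 62.1627 kJ

62.1627 kJ


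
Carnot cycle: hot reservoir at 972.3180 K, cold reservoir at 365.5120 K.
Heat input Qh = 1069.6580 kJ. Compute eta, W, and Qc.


eta = 1 - 365.5120/972.3180 = 0.6241
W = 0.6241 * 1069.6580 = 667.5541 kJ
Qc = 1069.6580 - 667.5541 = 402.1039 kJ

eta = 62.4082%, W = 667.5541 kJ, Qc = 402.1039 kJ


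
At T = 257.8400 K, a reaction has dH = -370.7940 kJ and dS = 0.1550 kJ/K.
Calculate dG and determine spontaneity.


T*dS = 257.8400 * 0.1550 = 39.9652 kJ
dG = -370.7940 - 39.9652 = -410.7592 kJ (spontaneous)

dG = -410.7592 kJ, spontaneous


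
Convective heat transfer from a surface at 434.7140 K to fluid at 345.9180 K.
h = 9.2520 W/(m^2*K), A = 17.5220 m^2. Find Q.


dT = 88.7960 K
Q = 9.2520 * 17.5220 * 88.7960 = 14395.0343 W

14395.0343 W


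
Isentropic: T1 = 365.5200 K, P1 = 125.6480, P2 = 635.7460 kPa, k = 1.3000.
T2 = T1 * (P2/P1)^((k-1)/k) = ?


(k-1)/k = 0.2308
(P2/P1)^exp = 1.4538
T2 = 365.5200 * 1.4538 = 531.3764 K

531.3764 K


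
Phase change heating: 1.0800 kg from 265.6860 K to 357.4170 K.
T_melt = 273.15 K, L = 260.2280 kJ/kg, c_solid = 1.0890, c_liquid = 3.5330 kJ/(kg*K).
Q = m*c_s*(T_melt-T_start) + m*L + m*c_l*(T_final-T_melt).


Q1 (sensible, solid) = 1.0800 * 1.0890 * 7.4640 = 8.7786 kJ
Q2 (latent) = 1.0800 * 260.2280 = 281.0462 kJ
Q3 (sensible, liquid) = 1.0800 * 3.5330 * 84.2670 = 321.5325 kJ
Q_total = 611.3573 kJ

611.3573 kJ


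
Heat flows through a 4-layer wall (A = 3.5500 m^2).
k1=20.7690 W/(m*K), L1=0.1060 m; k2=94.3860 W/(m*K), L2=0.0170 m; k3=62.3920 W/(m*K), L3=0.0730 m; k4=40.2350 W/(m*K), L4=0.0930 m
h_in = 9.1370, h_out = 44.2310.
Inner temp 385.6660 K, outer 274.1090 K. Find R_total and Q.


R_conv_in = 1/(9.1370*3.5500) = 0.0308
R_1 = 0.1060/(20.7690*3.5500) = 0.0014
R_2 = 0.0170/(94.3860*3.5500) = 5.0736e-05
R_3 = 0.0730/(62.3920*3.5500) = 0.0003
R_4 = 0.0930/(40.2350*3.5500) = 0.0007
R_conv_out = 1/(44.2310*3.5500) = 0.0064
R_total = 0.0397 K/W
Q = 111.5570 / 0.0397 = 2812.3146 W

R_total = 0.0397 K/W, Q = 2812.3146 W


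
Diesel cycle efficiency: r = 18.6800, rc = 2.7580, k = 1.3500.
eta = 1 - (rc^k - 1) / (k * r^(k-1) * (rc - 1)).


r^(k-1) = 2.7860
rc^k = 3.9337
eta = 0.5563 = 55.6307%

55.6307%


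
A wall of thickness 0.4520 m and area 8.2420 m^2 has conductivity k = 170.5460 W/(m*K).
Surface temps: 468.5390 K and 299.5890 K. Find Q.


dT = 168.9500 K
Q = 170.5460 * 8.2420 * 168.9500 / 0.4520 = 525404.6467 W

525404.6467 W


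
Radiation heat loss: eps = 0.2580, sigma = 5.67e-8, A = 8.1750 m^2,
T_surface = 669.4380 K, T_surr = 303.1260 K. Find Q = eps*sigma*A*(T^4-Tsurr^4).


T^4 = 2.0084e+11
Tsurr^4 = 8.4429e+09
Q = 0.2580 * 5.67e-8 * 8.1750 * 1.9239e+11 = 23008.0518 W

23008.0518 W


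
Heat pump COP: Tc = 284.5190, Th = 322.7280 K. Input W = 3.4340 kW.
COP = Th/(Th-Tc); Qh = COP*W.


COP = 322.7280 / 38.2090 = 8.4464
Qh = 8.4464 * 3.4340 = 29.0049 kW

COP = 8.4464, Qh = 29.0049 kW


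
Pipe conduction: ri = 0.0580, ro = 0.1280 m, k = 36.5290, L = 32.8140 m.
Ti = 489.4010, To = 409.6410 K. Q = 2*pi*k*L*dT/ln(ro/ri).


dT = 79.7600 K
ln(ro/ri) = 0.7916
Q = 2*pi*36.5290*32.8140*79.7600 / 0.7916 = 758862.6507 W

758862.6507 W


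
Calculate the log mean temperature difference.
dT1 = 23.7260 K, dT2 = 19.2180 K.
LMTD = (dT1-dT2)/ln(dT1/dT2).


dT1/dT2 = 1.2346
ln(dT1/dT2) = 0.2107
LMTD = 4.5080 / 0.2107 = 21.3929 K

21.3929 K


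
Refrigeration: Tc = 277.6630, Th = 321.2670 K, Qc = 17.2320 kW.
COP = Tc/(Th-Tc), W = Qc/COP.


COP = 277.6630 / 43.6040 = 6.3678
W = 17.2320 / 6.3678 = 2.7061 kW

COP = 6.3678, W = 2.7061 kW


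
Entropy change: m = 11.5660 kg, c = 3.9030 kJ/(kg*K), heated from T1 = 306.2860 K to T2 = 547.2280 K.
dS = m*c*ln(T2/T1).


T2/T1 = 1.7867
ln(T2/T1) = 0.5803
dS = 11.5660 * 3.9030 * 0.5803 = 26.1980 kJ/K

26.1980 kJ/K


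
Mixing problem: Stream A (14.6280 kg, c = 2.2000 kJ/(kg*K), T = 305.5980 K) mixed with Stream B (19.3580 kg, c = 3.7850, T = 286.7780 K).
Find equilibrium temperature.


num = 30846.8653
den = 105.4516
Tf = 292.5215 K

292.5215 K


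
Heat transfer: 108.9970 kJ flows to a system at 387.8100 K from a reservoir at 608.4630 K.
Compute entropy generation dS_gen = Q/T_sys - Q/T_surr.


dS_sys = 108.9970/387.8100 = 0.2811 kJ/K
dS_surr = -108.9970/608.4630 = -0.1791 kJ/K
dS_gen = 0.2811 - 0.1791 = 0.1019 kJ/K (irreversible)

dS_gen = 0.1019 kJ/K, irreversible


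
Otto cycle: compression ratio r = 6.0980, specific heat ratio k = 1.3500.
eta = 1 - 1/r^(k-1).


r^(k-1) = 1.8828
eta = 1 - 1/1.8828 = 0.4689 = 46.8890%

46.8890%


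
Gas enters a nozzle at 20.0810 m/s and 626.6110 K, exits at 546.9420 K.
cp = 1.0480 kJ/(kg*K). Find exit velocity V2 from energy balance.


dT = 79.6690 K
2*cp*1000*dT = 166986.2240
V1^2 = 403.2466
V2 = sqrt(167389.4706) = 409.1326 m/s

409.1326 m/s


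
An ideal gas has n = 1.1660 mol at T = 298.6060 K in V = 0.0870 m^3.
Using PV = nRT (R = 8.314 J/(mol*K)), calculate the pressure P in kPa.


P = nRT/V = 1.1660 * 8.314 * 298.6060 / 0.0870
= 2894.7236 / 0.0870 = 33272.6850 Pa = 33.2727 kPa

33.2727 kPa


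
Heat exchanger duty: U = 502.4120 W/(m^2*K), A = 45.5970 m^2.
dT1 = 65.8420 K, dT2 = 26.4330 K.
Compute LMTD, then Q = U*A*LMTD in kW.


LMTD = 43.1811 K
Q = 502.4120 * 45.5970 * 43.1811 = 989213.3093 W = 989.2133 kW

989.2133 kW


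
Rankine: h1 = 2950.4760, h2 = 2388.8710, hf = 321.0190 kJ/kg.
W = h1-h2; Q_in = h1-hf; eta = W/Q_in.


W = 561.6050 kJ/kg
Q_in = 2629.4570 kJ/kg
eta = 0.2136 = 21.3582%

eta = 21.3582%


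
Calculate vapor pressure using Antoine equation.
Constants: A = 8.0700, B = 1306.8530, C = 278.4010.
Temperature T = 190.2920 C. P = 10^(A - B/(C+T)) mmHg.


C+T = 468.6930
B/(C+T) = 2.7883
log10(P) = 8.0700 - 2.7883 = 5.2817
P = 10^5.2817 = 191296.8757 mmHg

191296.8757 mmHg


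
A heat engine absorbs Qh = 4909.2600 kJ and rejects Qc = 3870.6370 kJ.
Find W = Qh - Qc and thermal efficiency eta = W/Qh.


W = 4909.2600 - 3870.6370 = 1038.6230 kJ
eta = 1038.6230 / 4909.2600 = 0.2116 = 21.1564%

W = 1038.6230 kJ, eta = 21.1564%


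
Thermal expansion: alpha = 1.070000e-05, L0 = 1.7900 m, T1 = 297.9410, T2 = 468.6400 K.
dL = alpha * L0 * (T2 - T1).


dT = 170.6990 K
dL = 1.070000e-05 * 1.7900 * 170.6990 = 0.003269 m
L_final = 1.793269 m

dL = 0.003269 m


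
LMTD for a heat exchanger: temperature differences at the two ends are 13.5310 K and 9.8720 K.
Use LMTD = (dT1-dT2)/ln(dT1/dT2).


dT1/dT2 = 1.3706
ln(dT1/dT2) = 0.3153
LMTD = 3.6590 / 0.3153 = 11.6055 K

11.6055 K


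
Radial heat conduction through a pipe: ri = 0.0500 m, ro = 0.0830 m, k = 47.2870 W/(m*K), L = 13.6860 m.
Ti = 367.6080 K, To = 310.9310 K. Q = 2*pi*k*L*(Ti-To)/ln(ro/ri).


dT = 56.6770 K
ln(ro/ri) = 0.5068
Q = 2*pi*47.2870*13.6860*56.6770 / 0.5068 = 454729.7106 W

454729.7106 W


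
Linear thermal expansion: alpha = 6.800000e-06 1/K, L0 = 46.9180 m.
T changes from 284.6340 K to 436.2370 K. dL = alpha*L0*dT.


dT = 151.6030 K
dL = 6.800000e-06 * 46.9180 * 151.6030 = 0.048368 m
L_final = 46.966368 m

dL = 0.048368 m


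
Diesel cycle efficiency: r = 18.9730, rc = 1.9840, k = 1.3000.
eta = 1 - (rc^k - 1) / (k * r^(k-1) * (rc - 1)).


r^(k-1) = 2.4179
rc^k = 2.4367
eta = 0.5355 = 53.5495%

53.5495%


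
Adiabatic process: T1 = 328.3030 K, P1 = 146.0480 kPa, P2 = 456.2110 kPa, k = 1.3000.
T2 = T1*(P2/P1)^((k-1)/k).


(k-1)/k = 0.2308
(P2/P1)^exp = 1.3006
T2 = 328.3030 * 1.3006 = 427.0016 K

427.0016 K


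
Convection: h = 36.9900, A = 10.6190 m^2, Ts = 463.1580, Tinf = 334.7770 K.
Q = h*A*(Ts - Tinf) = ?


dT = 128.3810 K
Q = 36.9900 * 10.6190 * 128.3810 = 50427.6473 W

50427.6473 W


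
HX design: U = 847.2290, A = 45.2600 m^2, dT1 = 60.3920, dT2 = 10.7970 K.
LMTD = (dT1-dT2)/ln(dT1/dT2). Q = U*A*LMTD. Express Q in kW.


LMTD = 28.8077 K
Q = 847.2290 * 45.2600 * 28.8077 = 1104648.0940 W = 1104.6481 kW

1104.6481 kW


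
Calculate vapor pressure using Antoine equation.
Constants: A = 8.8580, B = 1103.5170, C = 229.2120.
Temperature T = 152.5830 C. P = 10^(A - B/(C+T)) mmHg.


C+T = 381.7950
B/(C+T) = 2.8903
log10(P) = 8.8580 - 2.8903 = 5.9677
P = 10^5.9677 = 928241.4202 mmHg

928241.4202 mmHg


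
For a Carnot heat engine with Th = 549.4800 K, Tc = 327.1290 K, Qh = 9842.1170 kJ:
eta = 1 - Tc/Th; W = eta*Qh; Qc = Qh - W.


eta = 1 - 327.1290/549.4800 = 0.4047
W = 0.4047 * 9842.1170 = 3982.6828 kJ
Qc = 9842.1170 - 3982.6828 = 5859.4342 kJ

eta = 40.4657%, W = 3982.6828 kJ, Qc = 5859.4342 kJ


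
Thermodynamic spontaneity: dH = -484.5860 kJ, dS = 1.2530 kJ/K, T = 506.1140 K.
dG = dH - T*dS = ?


T*dS = 506.1140 * 1.2530 = 634.1608 kJ
dG = -484.5860 - 634.1608 = -1118.7468 kJ (spontaneous)

dG = -1118.7468 kJ, spontaneous


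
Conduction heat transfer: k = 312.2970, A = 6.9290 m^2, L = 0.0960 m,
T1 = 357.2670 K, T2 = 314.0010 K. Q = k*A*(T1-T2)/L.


dT = 43.2660 K
Q = 312.2970 * 6.9290 * 43.2660 / 0.0960 = 975245.3462 W

975245.3462 W


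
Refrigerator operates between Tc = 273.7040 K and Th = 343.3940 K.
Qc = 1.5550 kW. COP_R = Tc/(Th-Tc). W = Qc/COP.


COP = 273.7040 / 69.6900 = 3.9275
W = 1.5550 / 3.9275 = 0.3959 kW

COP = 3.9275, W = 0.3959 kW


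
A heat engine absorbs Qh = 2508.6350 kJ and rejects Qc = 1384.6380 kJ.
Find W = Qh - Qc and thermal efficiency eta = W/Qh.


W = 2508.6350 - 1384.6380 = 1123.9970 kJ
eta = 1123.9970 / 2508.6350 = 0.4481 = 44.8051%

W = 1123.9970 kJ, eta = 44.8051%


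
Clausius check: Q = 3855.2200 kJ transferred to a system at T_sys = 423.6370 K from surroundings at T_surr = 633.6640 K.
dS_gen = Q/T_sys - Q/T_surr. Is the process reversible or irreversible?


dS_sys = 3855.2200/423.6370 = 9.1003 kJ/K
dS_surr = -3855.2200/633.6640 = -6.0840 kJ/K
dS_gen = 9.1003 - 6.0840 = 3.0163 kJ/K (irreversible)

dS_gen = 3.0163 kJ/K, irreversible


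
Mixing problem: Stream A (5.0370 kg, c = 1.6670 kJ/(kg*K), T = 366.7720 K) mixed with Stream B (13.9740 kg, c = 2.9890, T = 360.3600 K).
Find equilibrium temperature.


num = 18131.2863
den = 50.1650
Tf = 361.4332 K

361.4332 K


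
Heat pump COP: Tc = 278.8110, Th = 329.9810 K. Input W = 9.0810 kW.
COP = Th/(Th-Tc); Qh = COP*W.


COP = 329.9810 / 51.1700 = 6.4487
Qh = 6.4487 * 9.0810 = 58.5608 kW

COP = 6.4487, Qh = 58.5608 kW


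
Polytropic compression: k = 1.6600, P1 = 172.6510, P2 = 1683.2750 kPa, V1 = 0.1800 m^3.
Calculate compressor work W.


(k-1)/k = 0.3976
(P2/P1)^exp = 2.4729
W = 2.5152 * 172.6510 * 0.1800 * (2.4729 - 1) = 115.1296 kJ

115.1296 kJ


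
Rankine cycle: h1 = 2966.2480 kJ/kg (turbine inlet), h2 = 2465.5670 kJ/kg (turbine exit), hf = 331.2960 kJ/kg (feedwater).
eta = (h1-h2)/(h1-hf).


W = 500.6810 kJ/kg
Q_in = 2634.9520 kJ/kg
eta = 0.1900 = 19.0015%

eta = 19.0015%


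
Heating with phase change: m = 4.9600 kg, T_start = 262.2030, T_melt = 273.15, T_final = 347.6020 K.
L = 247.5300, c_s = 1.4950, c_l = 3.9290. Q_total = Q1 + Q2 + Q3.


Q1 (sensible, solid) = 4.9600 * 1.4950 * 10.9470 = 81.1742 kJ
Q2 (latent) = 4.9600 * 247.5300 = 1227.7488 kJ
Q3 (sensible, liquid) = 4.9600 * 3.9290 * 74.4520 = 1450.9087 kJ
Q_total = 2759.8317 kJ

2759.8317 kJ


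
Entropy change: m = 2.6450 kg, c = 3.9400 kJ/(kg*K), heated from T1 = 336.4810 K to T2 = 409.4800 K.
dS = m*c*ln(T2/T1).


T2/T1 = 1.2169
ln(T2/T1) = 0.1963
dS = 2.6450 * 3.9400 * 0.1963 = 2.0462 kJ/K

2.0462 kJ/K


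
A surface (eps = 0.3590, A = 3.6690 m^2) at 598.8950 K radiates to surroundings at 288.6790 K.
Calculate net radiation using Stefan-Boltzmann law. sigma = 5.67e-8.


T^4 = 1.2865e+11
Tsurr^4 = 6.9448e+09
Q = 0.3590 * 5.67e-8 * 3.6690 * 1.2170e+11 = 9089.2249 W

9089.2249 W


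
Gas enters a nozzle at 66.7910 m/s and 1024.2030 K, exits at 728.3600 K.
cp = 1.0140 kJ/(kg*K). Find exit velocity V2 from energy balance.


dT = 295.8430 K
2*cp*1000*dT = 599969.6040
V1^2 = 4461.0377
V2 = sqrt(604430.6417) = 777.4514 m/s

777.4514 m/s


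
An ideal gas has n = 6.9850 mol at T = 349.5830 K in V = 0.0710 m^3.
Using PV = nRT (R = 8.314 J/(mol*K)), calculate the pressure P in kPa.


P = nRT/V = 6.9850 * 8.314 * 349.5830 / 0.0710
= 20301.4349 / 0.0710 = 285935.7034 Pa = 285.9357 kPa

285.9357 kPa


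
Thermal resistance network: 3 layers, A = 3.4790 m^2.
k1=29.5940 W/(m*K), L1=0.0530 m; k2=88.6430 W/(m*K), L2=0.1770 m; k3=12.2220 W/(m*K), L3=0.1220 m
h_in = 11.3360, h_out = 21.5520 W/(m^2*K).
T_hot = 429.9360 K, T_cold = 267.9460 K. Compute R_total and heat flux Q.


R_conv_in = 1/(11.3360*3.4790) = 0.0254
R_1 = 0.0530/(29.5940*3.4790) = 0.0005
R_2 = 0.1770/(88.6430*3.4790) = 0.0006
R_3 = 0.1220/(12.2220*3.4790) = 0.0029
R_conv_out = 1/(21.5520*3.4790) = 0.0133
R_total = 0.0427 K/W
Q = 161.9900 / 0.0427 = 3798.0150 W

R_total = 0.0427 K/W, Q = 3798.0150 W


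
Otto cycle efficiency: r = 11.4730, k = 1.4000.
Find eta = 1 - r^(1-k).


r^(k-1) = 2.6538
eta = 1 - 1/2.6538 = 0.6232 = 62.3184%

62.3184%


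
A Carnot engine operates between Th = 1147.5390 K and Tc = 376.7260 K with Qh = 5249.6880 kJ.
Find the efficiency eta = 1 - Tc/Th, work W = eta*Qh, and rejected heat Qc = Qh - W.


eta = 1 - 376.7260/1147.5390 = 0.6717
W = 0.6717 * 5249.6880 = 3526.2660 kJ
Qc = 5249.6880 - 3526.2660 = 1723.4220 kJ

eta = 67.1710%, W = 3526.2660 kJ, Qc = 1723.4220 kJ


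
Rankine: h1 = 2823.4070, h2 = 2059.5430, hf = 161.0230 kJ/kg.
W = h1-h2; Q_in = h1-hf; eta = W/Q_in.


W = 763.8640 kJ/kg
Q_in = 2662.3840 kJ/kg
eta = 0.2869 = 28.6910%

eta = 28.6910%


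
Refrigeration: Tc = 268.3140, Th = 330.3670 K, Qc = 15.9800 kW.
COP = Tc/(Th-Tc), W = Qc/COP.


COP = 268.3140 / 62.0530 = 4.3239
W = 15.9800 / 4.3239 = 3.6957 kW

COP = 4.3239, W = 3.6957 kW


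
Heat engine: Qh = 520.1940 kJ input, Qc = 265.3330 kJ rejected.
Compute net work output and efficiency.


W = 520.1940 - 265.3330 = 254.8610 kJ
eta = 254.8610 / 520.1940 = 0.4899 = 48.9935%

W = 254.8610 kJ, eta = 48.9935%


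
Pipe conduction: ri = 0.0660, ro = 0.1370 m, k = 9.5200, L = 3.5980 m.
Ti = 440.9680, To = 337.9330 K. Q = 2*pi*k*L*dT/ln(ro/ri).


dT = 103.0350 K
ln(ro/ri) = 0.7303
Q = 2*pi*9.5200*3.5980*103.0350 / 0.7303 = 30363.0839 W

30363.0839 W


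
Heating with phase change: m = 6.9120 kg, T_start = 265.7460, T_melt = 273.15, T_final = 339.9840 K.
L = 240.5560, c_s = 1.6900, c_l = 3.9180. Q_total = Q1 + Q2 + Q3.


Q1 (sensible, solid) = 6.9120 * 1.6900 * 7.4040 = 86.4882 kJ
Q2 (latent) = 6.9120 * 240.5560 = 1662.7231 kJ
Q3 (sensible, liquid) = 6.9120 * 3.9180 * 66.8340 = 1809.9460 kJ
Q_total = 3559.1573 kJ

3559.1573 kJ


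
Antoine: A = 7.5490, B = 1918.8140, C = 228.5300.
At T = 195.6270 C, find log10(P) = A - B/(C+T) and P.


C+T = 424.1570
B/(C+T) = 4.5238
log10(P) = 7.5490 - 4.5238 = 3.0252
P = 10^3.0252 = 1059.6694 mmHg

1059.6694 mmHg


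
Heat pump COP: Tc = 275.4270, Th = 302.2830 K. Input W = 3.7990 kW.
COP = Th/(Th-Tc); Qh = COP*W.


COP = 302.2830 / 26.8560 = 11.2557
Qh = 11.2557 * 3.7990 = 42.7604 kW

COP = 11.2557, Qh = 42.7604 kW


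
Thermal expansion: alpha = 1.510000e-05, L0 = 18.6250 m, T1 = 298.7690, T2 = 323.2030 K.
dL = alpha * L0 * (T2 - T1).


dT = 24.4340 K
dL = 1.510000e-05 * 18.6250 * 24.4340 = 0.006872 m
L_final = 18.631872 m

dL = 0.006872 m


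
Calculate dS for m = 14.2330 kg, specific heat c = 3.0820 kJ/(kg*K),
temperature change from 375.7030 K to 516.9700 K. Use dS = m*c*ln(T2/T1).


T2/T1 = 1.3760
ln(T2/T1) = 0.3192
dS = 14.2330 * 3.0820 * 0.3192 = 14.0014 kJ/K

14.0014 kJ/K


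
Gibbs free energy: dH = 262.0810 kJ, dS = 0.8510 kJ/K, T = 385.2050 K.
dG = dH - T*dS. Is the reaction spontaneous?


T*dS = 385.2050 * 0.8510 = 327.8095 kJ
dG = 262.0810 - 327.8095 = -65.7285 kJ (spontaneous)

dG = -65.7285 kJ, spontaneous


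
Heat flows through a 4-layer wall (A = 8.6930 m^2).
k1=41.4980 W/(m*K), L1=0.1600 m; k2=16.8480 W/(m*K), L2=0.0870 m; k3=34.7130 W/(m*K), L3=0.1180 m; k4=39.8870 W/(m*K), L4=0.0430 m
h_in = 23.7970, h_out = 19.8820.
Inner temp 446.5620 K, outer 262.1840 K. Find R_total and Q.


R_conv_in = 1/(23.7970*8.6930) = 0.0048
R_1 = 0.1600/(41.4980*8.6930) = 0.0004
R_2 = 0.0870/(16.8480*8.6930) = 0.0006
R_3 = 0.1180/(34.7130*8.6930) = 0.0004
R_4 = 0.0430/(39.8870*8.6930) = 0.0001
R_conv_out = 1/(19.8820*8.6930) = 0.0058
R_total = 0.0122 K/W
Q = 184.3780 / 0.0122 = 15147.0816 W

R_total = 0.0122 K/W, Q = 15147.0816 W


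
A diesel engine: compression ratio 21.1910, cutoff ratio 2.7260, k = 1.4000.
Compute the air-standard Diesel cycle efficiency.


r^(k-1) = 3.3920
rc^k = 4.0713
eta = 0.6253 = 62.5289%

62.5289%


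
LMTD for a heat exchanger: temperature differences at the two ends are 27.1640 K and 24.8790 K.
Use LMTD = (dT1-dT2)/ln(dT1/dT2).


dT1/dT2 = 1.0918
ln(dT1/dT2) = 0.0879
LMTD = 2.2850 / 0.0879 = 26.0048 K

26.0048 K


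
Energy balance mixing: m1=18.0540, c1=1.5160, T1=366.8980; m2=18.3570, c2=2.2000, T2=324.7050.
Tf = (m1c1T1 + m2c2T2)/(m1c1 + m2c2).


num = 23155.2897
den = 67.7553
Tf = 341.7489 K

341.7489 K


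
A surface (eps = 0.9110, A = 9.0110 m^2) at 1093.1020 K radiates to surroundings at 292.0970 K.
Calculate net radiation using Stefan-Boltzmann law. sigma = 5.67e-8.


T^4 = 1.4277e+12
Tsurr^4 = 7.2796e+09
Q = 0.9110 * 5.67e-8 * 9.0110 * 1.4204e+12 = 661145.6547 W

661145.6547 W


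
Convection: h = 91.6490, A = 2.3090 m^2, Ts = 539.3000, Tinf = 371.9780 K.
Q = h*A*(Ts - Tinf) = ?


dT = 167.3220 K
Q = 91.6490 * 2.3090 * 167.3220 = 35408.2702 W

35408.2702 W


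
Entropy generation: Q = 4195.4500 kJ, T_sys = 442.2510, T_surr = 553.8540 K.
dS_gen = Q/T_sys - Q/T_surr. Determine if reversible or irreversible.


dS_sys = 4195.4500/442.2510 = 9.4866 kJ/K
dS_surr = -4195.4500/553.8540 = -7.5750 kJ/K
dS_gen = 9.4866 - 7.5750 = 1.9116 kJ/K (irreversible)

dS_gen = 1.9116 kJ/K, irreversible


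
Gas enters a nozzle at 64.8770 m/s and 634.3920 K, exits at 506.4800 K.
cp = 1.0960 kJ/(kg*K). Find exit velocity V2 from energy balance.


dT = 127.9120 K
2*cp*1000*dT = 280383.1040
V1^2 = 4209.0251
V2 = sqrt(284592.1291) = 533.4718 m/s

533.4718 m/s


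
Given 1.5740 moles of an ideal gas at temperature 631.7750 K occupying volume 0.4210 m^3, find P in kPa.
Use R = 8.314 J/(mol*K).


P = nRT/V = 1.5740 * 8.314 * 631.7750 / 0.4210
= 8267.5567 / 0.4210 = 19637.9020 Pa = 19.6379 kPa

19.6379 kPa


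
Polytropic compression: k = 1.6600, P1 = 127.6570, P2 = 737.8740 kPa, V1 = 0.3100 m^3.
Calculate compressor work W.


(k-1)/k = 0.3976
(P2/P1)^exp = 2.0088
W = 2.5152 * 127.6570 * 0.3100 * (2.0088 - 1) = 100.4107 kJ

100.4107 kJ


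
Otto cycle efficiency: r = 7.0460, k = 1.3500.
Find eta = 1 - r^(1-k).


r^(k-1) = 1.9805
eta = 1 - 1/1.9805 = 0.4951 = 49.5083%

49.5083%


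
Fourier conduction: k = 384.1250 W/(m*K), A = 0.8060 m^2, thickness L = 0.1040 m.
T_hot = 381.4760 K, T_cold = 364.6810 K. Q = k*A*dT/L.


dT = 16.7950 K
Q = 384.1250 * 0.8060 * 16.7950 / 0.1040 = 49998.1902 W

49998.1902 W


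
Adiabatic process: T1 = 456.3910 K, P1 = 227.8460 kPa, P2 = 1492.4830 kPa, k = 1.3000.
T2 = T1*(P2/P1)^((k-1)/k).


(k-1)/k = 0.2308
(P2/P1)^exp = 1.5430
T2 = 456.3910 * 1.5430 = 704.2172 K

704.2172 K


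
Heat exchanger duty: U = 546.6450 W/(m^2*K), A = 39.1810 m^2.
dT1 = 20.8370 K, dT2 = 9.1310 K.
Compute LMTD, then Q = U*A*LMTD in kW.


LMTD = 14.1881 K
Q = 546.6450 * 39.1810 * 14.1881 = 303883.0643 W = 303.8831 kW

303.8831 kW


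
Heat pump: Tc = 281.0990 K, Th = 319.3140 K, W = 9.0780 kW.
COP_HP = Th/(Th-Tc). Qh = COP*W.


COP = 319.3140 / 38.2150 = 8.3557
Qh = 8.3557 * 9.0780 = 75.8533 kW

COP = 8.3557, Qh = 75.8533 kW


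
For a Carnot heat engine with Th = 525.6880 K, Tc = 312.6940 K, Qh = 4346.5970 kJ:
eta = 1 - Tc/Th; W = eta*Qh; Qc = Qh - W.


eta = 1 - 312.6940/525.6880 = 0.4052
W = 0.4052 * 4346.5970 = 1761.1189 kJ
Qc = 4346.5970 - 1761.1189 = 2585.4781 kJ

eta = 40.5172%, W = 1761.1189 kJ, Qc = 2585.4781 kJ


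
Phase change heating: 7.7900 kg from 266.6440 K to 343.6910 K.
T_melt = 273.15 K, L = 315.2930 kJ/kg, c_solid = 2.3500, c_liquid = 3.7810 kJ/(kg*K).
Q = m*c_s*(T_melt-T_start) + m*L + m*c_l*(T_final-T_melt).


Q1 (sensible, solid) = 7.7900 * 2.3500 * 6.5060 = 119.1021 kJ
Q2 (latent) = 7.7900 * 315.2930 = 2456.1325 kJ
Q3 (sensible, liquid) = 7.7900 * 3.7810 * 70.5410 = 2077.7139 kJ
Q_total = 4652.9485 kJ

4652.9485 kJ


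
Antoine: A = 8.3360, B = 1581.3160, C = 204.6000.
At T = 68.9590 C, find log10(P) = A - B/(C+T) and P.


C+T = 273.5590
B/(C+T) = 5.7805
log10(P) = 8.3360 - 5.7805 = 2.5555
P = 10^2.5555 = 359.3106 mmHg

359.3106 mmHg


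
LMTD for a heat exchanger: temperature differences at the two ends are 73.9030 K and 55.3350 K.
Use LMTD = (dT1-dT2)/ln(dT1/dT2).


dT1/dT2 = 1.3356
ln(dT1/dT2) = 0.2893
LMTD = 18.5680 / 0.2893 = 64.1719 K

64.1719 K


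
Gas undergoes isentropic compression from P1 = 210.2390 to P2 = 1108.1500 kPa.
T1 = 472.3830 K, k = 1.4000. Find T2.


(k-1)/k = 0.2857
(P2/P1)^exp = 1.6079
T2 = 472.3830 * 1.6079 = 759.5340 K

759.5340 K


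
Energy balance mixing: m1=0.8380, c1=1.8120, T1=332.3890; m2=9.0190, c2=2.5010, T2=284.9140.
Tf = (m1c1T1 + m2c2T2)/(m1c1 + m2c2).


num = 6931.3861
den = 24.0750
Tf = 287.9083 K

287.9083 K


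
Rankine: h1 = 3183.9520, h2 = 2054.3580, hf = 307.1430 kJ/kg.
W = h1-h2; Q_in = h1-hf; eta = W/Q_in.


W = 1129.5940 kJ/kg
Q_in = 2876.8090 kJ/kg
eta = 0.3927 = 39.2655%

eta = 39.2655%


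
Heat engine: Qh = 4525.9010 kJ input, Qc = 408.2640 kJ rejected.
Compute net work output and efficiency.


W = 4525.9010 - 408.2640 = 4117.6370 kJ
eta = 4117.6370 / 4525.9010 = 0.9098 = 90.9794%

W = 4117.6370 kJ, eta = 90.9794%


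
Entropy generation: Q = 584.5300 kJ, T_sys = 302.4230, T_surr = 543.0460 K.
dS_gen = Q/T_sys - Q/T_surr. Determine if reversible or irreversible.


dS_sys = 584.5300/302.4230 = 1.9328 kJ/K
dS_surr = -584.5300/543.0460 = -1.0764 kJ/K
dS_gen = 1.9328 - 1.0764 = 0.8564 kJ/K (irreversible)

dS_gen = 0.8564 kJ/K, irreversible


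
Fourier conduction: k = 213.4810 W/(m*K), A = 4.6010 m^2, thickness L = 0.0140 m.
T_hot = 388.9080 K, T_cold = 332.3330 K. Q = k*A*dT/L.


dT = 56.5750 K
Q = 213.4810 * 4.6010 * 56.5750 / 0.0140 = 3969245.7523 W

3969245.7523 W


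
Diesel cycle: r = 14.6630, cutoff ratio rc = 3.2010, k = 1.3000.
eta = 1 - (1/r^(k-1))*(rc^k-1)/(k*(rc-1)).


r^(k-1) = 2.2380
rc^k = 4.5381
eta = 0.4475 = 44.7495%

44.7495%


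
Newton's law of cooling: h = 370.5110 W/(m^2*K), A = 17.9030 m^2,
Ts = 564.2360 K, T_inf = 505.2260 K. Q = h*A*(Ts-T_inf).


dT = 59.0100 K
Q = 370.5110 * 17.9030 * 59.0100 = 391428.5801 W

391428.5801 W


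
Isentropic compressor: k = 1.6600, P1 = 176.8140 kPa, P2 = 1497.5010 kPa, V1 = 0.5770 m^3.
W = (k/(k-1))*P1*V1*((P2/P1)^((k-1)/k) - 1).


(k-1)/k = 0.3976
(P2/P1)^exp = 2.3383
W = 2.5152 * 176.8140 * 0.5770 * (2.3383 - 1) = 343.4135 kJ

343.4135 kJ


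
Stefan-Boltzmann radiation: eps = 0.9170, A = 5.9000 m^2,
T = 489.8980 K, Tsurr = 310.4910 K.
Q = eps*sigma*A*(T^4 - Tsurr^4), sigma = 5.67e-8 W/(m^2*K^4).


T^4 = 5.7600e+10
Tsurr^4 = 9.2939e+09
Q = 0.9170 * 5.67e-8 * 5.9000 * 4.8306e+10 = 14818.5930 W

14818.5930 W


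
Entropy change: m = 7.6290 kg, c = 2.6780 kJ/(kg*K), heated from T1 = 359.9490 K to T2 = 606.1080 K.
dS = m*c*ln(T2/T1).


T2/T1 = 1.6839
ln(T2/T1) = 0.5211
dS = 7.6290 * 2.6780 * 0.5211 = 10.6462 kJ/K

10.6462 kJ/K


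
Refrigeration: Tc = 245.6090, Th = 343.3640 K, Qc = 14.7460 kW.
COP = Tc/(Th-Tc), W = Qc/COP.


COP = 245.6090 / 97.7550 = 2.5125
W = 14.7460 / 2.5125 = 5.8691 kW

COP = 2.5125, W = 5.8691 kW


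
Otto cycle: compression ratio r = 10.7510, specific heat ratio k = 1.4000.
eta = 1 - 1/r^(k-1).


r^(k-1) = 2.5857
eta = 1 - 1/2.5857 = 0.6133 = 61.3259%

61.3259%


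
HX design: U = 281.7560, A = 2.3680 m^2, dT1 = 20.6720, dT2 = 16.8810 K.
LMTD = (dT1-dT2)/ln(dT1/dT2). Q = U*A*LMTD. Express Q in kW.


LMTD = 18.7125 K
Q = 281.7560 * 2.3680 * 18.7125 = 12484.9743 W = 12.4850 kW

12.4850 kW


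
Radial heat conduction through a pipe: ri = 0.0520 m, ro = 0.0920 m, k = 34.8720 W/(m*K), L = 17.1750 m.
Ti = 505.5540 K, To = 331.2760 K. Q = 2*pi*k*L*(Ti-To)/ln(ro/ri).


dT = 174.2780 K
ln(ro/ri) = 0.5705
Q = 2*pi*34.8720*17.1750*174.2780 / 0.5705 = 1149492.7632 W

1149492.7632 W


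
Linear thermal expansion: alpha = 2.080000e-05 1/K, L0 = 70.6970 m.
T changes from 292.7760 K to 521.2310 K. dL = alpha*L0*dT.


dT = 228.4550 K
dL = 2.080000e-05 * 70.6970 * 228.4550 = 0.335943 m
L_final = 71.032943 m

dL = 0.335943 m


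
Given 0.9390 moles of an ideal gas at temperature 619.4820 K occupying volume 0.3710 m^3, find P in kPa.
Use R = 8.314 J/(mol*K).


P = nRT/V = 0.9390 * 8.314 * 619.4820 / 0.3710
= 4836.2006 / 0.3710 = 13035.5811 Pa = 13.0356 kPa

13.0356 kPa


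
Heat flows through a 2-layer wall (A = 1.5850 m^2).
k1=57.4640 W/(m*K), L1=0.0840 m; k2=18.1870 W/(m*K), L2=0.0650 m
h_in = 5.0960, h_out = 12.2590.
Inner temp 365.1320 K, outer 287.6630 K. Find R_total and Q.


R_conv_in = 1/(5.0960*1.5850) = 0.1238
R_1 = 0.0840/(57.4640*1.5850) = 0.0009
R_2 = 0.0650/(18.1870*1.5850) = 0.0023
R_conv_out = 1/(12.2590*1.5850) = 0.0515
R_total = 0.1784 K/W
Q = 77.4690 / 0.1784 = 434.1253 W

R_total = 0.1784 K/W, Q = 434.1253 W


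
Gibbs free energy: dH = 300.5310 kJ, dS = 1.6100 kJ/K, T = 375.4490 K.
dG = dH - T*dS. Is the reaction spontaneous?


T*dS = 375.4490 * 1.6100 = 604.4729 kJ
dG = 300.5310 - 604.4729 = -303.9419 kJ (spontaneous)

dG = -303.9419 kJ, spontaneous


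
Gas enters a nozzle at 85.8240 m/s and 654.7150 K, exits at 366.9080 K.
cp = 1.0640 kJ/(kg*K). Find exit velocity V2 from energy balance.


dT = 287.8070 K
2*cp*1000*dT = 612453.2960
V1^2 = 7365.7590
V2 = sqrt(619819.0550) = 787.2859 m/s

787.2859 m/s


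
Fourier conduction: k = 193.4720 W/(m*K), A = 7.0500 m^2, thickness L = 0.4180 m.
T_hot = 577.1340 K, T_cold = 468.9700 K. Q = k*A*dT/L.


dT = 108.1640 K
Q = 193.4720 * 7.0500 * 108.1640 / 0.4180 = 352950.4142 W

352950.4142 W


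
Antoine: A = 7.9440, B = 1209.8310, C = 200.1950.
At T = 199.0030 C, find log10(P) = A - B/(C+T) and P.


C+T = 399.1980
B/(C+T) = 3.0307
log10(P) = 7.9440 - 3.0307 = 4.9133
P = 10^4.9133 = 81911.7187 mmHg

81911.7187 mmHg


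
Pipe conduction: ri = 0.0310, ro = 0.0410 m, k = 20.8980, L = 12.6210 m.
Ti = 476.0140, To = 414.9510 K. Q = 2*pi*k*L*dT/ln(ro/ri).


dT = 61.0630 K
ln(ro/ri) = 0.2796
Q = 2*pi*20.8980*12.6210*61.0630 / 0.2796 = 361945.2185 W

361945.2185 W


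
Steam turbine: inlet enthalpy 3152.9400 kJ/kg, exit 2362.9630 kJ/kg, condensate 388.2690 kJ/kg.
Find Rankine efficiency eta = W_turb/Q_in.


W = 789.9770 kJ/kg
Q_in = 2764.6710 kJ/kg
eta = 0.2857 = 28.5740%

eta = 28.5740%


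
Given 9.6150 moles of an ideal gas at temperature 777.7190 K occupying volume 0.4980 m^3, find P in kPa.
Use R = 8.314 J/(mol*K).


P = nRT/V = 9.6150 * 8.314 * 777.7190 / 0.4980
= 62170.1647 / 0.4980 = 124839.6881 Pa = 124.8397 kPa

124.8397 kPa


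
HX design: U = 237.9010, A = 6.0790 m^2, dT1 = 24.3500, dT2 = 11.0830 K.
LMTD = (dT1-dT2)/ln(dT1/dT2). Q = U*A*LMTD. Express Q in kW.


LMTD = 16.8551 K
Q = 237.9010 * 6.0790 * 16.8551 = 24375.8909 W = 24.3759 kW

24.3759 kW


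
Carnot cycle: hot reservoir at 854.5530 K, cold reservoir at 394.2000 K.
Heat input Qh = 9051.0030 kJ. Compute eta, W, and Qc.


eta = 1 - 394.2000/854.5530 = 0.5387
W = 0.5387 * 9051.0030 = 4875.8314 kJ
Qc = 9051.0030 - 4875.8314 = 4175.1716 kJ

eta = 53.8706%, W = 4875.8314 kJ, Qc = 4175.1716 kJ


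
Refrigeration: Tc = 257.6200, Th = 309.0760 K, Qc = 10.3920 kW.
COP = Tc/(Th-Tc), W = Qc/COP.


COP = 257.6200 / 51.4560 = 5.0066
W = 10.3920 / 5.0066 = 2.0757 kW

COP = 5.0066, W = 2.0757 kW


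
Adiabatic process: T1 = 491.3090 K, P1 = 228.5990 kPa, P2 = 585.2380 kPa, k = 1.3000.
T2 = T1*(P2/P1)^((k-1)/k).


(k-1)/k = 0.2308
(P2/P1)^exp = 1.2423
T2 = 491.3090 * 1.2423 = 610.3348 K

610.3348 K


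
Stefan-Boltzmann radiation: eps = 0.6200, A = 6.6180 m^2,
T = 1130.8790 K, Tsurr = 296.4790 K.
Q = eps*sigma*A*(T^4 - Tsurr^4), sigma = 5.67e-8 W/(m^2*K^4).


T^4 = 1.6356e+12
Tsurr^4 = 7.7264e+09
Q = 0.6200 * 5.67e-8 * 6.6180 * 1.6278e+12 = 378712.4604 W

378712.4604 W


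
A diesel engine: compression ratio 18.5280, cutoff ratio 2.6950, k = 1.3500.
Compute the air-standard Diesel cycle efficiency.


r^(k-1) = 2.7780
rc^k = 3.8129
eta = 0.5575 = 55.7504%

55.7504%


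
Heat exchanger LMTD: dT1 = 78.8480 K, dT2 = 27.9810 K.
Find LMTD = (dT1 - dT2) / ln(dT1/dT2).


dT1/dT2 = 2.8179
ln(dT1/dT2) = 1.0360
LMTD = 50.8670 / 1.0360 = 49.0996 K

49.0996 K


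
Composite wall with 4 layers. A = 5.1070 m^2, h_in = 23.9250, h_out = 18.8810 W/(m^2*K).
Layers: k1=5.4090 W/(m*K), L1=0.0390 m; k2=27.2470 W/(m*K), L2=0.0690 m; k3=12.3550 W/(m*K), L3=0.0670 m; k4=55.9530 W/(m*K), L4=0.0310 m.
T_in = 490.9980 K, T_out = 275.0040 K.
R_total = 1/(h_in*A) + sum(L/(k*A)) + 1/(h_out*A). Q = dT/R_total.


R_conv_in = 1/(23.9250*5.1070) = 0.0082
R_1 = 0.0390/(5.4090*5.1070) = 0.0014
R_2 = 0.0690/(27.2470*5.1070) = 0.0005
R_3 = 0.0670/(12.3550*5.1070) = 0.0011
R_4 = 0.0310/(55.9530*5.1070) = 0.0001
R_conv_out = 1/(18.8810*5.1070) = 0.0104
R_total = 0.0216 K/W
Q = 215.9940 / 0.0216 = 9984.4334 W

R_total = 0.0216 K/W, Q = 9984.4334 W


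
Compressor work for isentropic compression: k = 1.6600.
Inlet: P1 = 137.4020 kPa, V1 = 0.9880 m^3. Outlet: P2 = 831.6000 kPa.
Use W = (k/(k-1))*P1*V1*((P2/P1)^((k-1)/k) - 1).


(k-1)/k = 0.3976
(P2/P1)^exp = 2.0459
W = 2.5152 * 137.4020 * 0.9880 * (2.0459 - 1) = 357.1119 kJ

357.1119 kJ


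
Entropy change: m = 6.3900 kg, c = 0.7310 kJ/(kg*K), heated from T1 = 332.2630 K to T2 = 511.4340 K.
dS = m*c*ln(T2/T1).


T2/T1 = 1.5392
ln(T2/T1) = 0.4313
dS = 6.3900 * 0.7310 * 0.4313 = 2.0146 kJ/K

2.0146 kJ/K


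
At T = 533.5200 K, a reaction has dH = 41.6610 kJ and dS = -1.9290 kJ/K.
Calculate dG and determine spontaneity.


T*dS = 533.5200 * -1.9290 = -1029.1601 kJ
dG = 41.6610 + 1029.1601 = 1070.8211 kJ (non-spontaneous)

dG = 1070.8211 kJ, non-spontaneous


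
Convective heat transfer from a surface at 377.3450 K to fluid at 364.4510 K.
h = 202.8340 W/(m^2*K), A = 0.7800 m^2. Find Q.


dT = 12.8940 K
Q = 202.8340 * 0.7800 * 12.8940 = 2039.9664 W

2039.9664 W


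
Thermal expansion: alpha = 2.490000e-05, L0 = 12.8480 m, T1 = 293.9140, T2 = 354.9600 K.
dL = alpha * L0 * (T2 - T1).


dT = 61.0460 K
dL = 2.490000e-05 * 12.8480 * 61.0460 = 0.019530 m
L_final = 12.867530 m

dL = 0.019530 m


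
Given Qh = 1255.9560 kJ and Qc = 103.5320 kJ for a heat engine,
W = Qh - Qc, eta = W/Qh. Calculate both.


W = 1255.9560 - 103.5320 = 1152.4240 kJ
eta = 1152.4240 / 1255.9560 = 0.9176 = 91.7567%

W = 1152.4240 kJ, eta = 91.7567%


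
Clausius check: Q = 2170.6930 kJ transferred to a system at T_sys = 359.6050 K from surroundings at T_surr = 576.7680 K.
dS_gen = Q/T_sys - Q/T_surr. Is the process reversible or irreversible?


dS_sys = 2170.6930/359.6050 = 6.0363 kJ/K
dS_surr = -2170.6930/576.7680 = -3.7635 kJ/K
dS_gen = 6.0363 - 3.7635 = 2.2728 kJ/K (irreversible)

dS_gen = 2.2728 kJ/K, irreversible


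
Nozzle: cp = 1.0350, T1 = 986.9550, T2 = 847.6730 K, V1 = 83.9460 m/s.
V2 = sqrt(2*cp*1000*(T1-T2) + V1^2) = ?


dT = 139.2820 K
2*cp*1000*dT = 288313.7400
V1^2 = 7046.9309
V2 = sqrt(295360.6709) = 543.4709 m/s

543.4709 m/s


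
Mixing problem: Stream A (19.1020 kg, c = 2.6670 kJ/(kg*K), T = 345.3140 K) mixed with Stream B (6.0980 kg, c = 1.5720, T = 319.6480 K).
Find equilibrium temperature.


num = 20656.1971
den = 60.5311
Tf = 341.2494 K

341.2494 K


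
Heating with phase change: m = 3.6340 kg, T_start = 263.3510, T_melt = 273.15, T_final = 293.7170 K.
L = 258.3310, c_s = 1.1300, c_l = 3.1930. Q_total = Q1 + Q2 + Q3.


Q1 (sensible, solid) = 3.6340 * 1.1300 * 9.7990 = 40.2388 kJ
Q2 (latent) = 3.6340 * 258.3310 = 938.7749 kJ
Q3 (sensible, liquid) = 3.6340 * 3.1930 * 20.5670 = 238.6463 kJ
Q_total = 1217.6600 kJ

1217.6600 kJ


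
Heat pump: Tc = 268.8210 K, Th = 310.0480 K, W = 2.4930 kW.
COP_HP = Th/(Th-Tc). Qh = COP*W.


COP = 310.0480 / 41.2270 = 7.5205
Qh = 7.5205 * 2.4930 = 18.7486 kW

COP = 7.5205, Qh = 18.7486 kW


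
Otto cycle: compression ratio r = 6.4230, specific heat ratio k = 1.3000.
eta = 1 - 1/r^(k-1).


r^(k-1) = 1.7471
eta = 1 - 1/1.7471 = 0.4276 = 42.7628%

42.7628%


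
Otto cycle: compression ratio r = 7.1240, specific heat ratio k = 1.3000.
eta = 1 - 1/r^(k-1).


r^(k-1) = 1.8023
eta = 1 - 1/1.8023 = 0.4451 = 44.5141%

44.5141%


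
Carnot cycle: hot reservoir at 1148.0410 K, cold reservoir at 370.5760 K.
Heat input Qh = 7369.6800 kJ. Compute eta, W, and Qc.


eta = 1 - 370.5760/1148.0410 = 0.6772
W = 0.6772 * 7369.6800 = 4990.8220 kJ
Qc = 7369.6800 - 4990.8220 = 2378.8580 kJ

eta = 67.7210%, W = 4990.8220 kJ, Qc = 2378.8580 kJ
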